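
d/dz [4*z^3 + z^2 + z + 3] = 12*z^2 + 2*z + 1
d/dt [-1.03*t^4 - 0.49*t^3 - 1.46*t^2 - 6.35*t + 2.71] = -4.12*t^3 - 1.47*t^2 - 2.92*t - 6.35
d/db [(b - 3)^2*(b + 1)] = (b - 3)*(3*b - 1)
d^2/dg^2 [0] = 0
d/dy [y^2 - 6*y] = 2*y - 6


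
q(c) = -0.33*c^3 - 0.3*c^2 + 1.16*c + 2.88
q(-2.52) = 3.33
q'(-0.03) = 1.18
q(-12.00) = 516.00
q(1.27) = 3.19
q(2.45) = -0.93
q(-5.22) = 35.59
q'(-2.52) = -3.61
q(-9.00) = 208.71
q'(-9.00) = -73.63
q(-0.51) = 2.25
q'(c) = -0.99*c^2 - 0.6*c + 1.16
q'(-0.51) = 1.21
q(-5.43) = 40.57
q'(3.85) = -15.82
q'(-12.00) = -134.20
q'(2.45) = -6.25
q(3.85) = -15.93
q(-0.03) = 2.84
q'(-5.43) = -24.77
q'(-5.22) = -22.68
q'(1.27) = -1.20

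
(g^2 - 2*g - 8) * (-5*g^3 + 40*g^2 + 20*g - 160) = -5*g^5 + 50*g^4 - 20*g^3 - 520*g^2 + 160*g + 1280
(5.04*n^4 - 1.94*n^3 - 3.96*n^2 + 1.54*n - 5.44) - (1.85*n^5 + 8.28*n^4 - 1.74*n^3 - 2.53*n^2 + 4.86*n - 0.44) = -1.85*n^5 - 3.24*n^4 - 0.2*n^3 - 1.43*n^2 - 3.32*n - 5.0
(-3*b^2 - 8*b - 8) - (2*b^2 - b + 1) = -5*b^2 - 7*b - 9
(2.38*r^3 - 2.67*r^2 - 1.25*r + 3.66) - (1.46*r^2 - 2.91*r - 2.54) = 2.38*r^3 - 4.13*r^2 + 1.66*r + 6.2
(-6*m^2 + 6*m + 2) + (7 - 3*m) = -6*m^2 + 3*m + 9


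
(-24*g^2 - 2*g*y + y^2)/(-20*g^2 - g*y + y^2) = (-6*g + y)/(-5*g + y)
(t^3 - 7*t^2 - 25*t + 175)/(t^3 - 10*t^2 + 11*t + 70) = (t + 5)/(t + 2)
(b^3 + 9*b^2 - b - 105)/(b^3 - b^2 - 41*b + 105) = (b + 5)/(b - 5)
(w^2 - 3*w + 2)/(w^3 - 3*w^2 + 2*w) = 1/w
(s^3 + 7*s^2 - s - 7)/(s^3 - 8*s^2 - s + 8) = (s + 7)/(s - 8)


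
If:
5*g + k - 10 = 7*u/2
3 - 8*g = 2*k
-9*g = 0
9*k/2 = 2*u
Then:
No Solution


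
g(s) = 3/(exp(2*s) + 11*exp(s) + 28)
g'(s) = 3*(-2*exp(2*s) - 11*exp(s))/(exp(2*s) + 11*exp(s) + 28)^2 = (-6*exp(s) - 33)*exp(s)/(exp(2*s) + 11*exp(s) + 28)^2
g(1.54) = 0.03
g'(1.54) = -0.03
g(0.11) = 0.07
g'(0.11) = -0.03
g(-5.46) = 0.11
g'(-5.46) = -0.00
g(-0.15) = 0.08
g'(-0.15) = -0.02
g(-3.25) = 0.11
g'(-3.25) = -0.00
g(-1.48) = 0.10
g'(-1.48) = -0.01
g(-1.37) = 0.10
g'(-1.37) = -0.01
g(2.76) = 0.01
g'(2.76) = -0.01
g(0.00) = 0.08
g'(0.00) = -0.02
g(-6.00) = 0.11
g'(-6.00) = 0.00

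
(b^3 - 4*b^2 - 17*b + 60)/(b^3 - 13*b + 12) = (b - 5)/(b - 1)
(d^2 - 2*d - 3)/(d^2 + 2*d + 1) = (d - 3)/(d + 1)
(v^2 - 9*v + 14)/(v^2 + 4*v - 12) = (v - 7)/(v + 6)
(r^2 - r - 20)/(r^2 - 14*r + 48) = (r^2 - r - 20)/(r^2 - 14*r + 48)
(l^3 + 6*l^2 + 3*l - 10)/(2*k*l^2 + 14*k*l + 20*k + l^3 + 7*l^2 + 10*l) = (l - 1)/(2*k + l)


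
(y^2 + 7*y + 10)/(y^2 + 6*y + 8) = (y + 5)/(y + 4)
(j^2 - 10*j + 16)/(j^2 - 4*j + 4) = (j - 8)/(j - 2)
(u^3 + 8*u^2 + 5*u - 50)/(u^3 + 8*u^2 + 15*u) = (u^2 + 3*u - 10)/(u*(u + 3))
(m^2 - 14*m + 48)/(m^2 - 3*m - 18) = (m - 8)/(m + 3)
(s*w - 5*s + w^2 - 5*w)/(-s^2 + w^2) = (5 - w)/(s - w)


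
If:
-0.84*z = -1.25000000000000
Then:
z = 1.49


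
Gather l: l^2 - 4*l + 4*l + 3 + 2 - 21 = l^2 - 16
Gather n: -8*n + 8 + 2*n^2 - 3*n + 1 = 2*n^2 - 11*n + 9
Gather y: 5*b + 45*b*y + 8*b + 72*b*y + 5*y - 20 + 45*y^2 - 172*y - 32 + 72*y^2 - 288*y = 13*b + 117*y^2 + y*(117*b - 455) - 52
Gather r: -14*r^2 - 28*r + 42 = -14*r^2 - 28*r + 42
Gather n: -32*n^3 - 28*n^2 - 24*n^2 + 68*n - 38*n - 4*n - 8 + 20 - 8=-32*n^3 - 52*n^2 + 26*n + 4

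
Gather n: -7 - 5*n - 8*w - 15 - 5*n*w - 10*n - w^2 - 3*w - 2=n*(-5*w - 15) - w^2 - 11*w - 24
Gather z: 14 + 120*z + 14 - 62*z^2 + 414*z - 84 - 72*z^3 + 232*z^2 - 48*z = -72*z^3 + 170*z^2 + 486*z - 56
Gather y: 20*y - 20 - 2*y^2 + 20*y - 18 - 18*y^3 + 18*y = -18*y^3 - 2*y^2 + 58*y - 38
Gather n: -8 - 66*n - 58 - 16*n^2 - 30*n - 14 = -16*n^2 - 96*n - 80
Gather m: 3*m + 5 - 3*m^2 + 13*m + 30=-3*m^2 + 16*m + 35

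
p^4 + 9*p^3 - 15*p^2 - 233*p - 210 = (p - 5)*(p + 1)*(p + 6)*(p + 7)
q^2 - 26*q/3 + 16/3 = (q - 8)*(q - 2/3)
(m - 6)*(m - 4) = m^2 - 10*m + 24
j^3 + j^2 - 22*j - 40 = (j - 5)*(j + 2)*(j + 4)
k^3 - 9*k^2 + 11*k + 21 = (k - 7)*(k - 3)*(k + 1)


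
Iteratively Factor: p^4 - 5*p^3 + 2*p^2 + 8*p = (p)*(p^3 - 5*p^2 + 2*p + 8) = p*(p - 2)*(p^2 - 3*p - 4) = p*(p - 4)*(p - 2)*(p + 1)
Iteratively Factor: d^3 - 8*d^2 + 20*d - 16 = (d - 2)*(d^2 - 6*d + 8) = (d - 2)^2*(d - 4)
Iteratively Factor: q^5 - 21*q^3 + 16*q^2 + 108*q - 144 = (q + 4)*(q^4 - 4*q^3 - 5*q^2 + 36*q - 36) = (q - 2)*(q + 4)*(q^3 - 2*q^2 - 9*q + 18) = (q - 2)^2*(q + 4)*(q^2 - 9) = (q - 2)^2*(q + 3)*(q + 4)*(q - 3)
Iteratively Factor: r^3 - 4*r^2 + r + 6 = (r - 3)*(r^2 - r - 2) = (r - 3)*(r - 2)*(r + 1)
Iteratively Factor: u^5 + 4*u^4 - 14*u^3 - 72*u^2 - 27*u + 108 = (u - 4)*(u^4 + 8*u^3 + 18*u^2 - 27) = (u - 4)*(u + 3)*(u^3 + 5*u^2 + 3*u - 9) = (u - 4)*(u + 3)^2*(u^2 + 2*u - 3) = (u - 4)*(u + 3)^3*(u - 1)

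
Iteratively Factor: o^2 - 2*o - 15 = (o - 5)*(o + 3)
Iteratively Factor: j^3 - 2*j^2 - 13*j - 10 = (j + 1)*(j^2 - 3*j - 10) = (j + 1)*(j + 2)*(j - 5)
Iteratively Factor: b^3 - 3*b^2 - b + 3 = (b - 3)*(b^2 - 1) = (b - 3)*(b - 1)*(b + 1)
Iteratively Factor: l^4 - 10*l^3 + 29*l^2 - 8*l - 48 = (l - 4)*(l^3 - 6*l^2 + 5*l + 12) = (l - 4)*(l + 1)*(l^2 - 7*l + 12) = (l - 4)*(l - 3)*(l + 1)*(l - 4)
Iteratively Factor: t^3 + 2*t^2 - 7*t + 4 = (t - 1)*(t^2 + 3*t - 4) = (t - 1)*(t + 4)*(t - 1)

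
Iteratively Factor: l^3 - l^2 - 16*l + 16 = (l + 4)*(l^2 - 5*l + 4) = (l - 1)*(l + 4)*(l - 4)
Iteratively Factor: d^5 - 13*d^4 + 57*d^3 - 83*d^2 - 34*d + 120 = (d - 5)*(d^4 - 8*d^3 + 17*d^2 + 2*d - 24) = (d - 5)*(d + 1)*(d^3 - 9*d^2 + 26*d - 24) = (d - 5)*(d - 2)*(d + 1)*(d^2 - 7*d + 12) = (d - 5)*(d - 3)*(d - 2)*(d + 1)*(d - 4)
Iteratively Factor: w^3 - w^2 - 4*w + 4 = (w - 1)*(w^2 - 4) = (w - 2)*(w - 1)*(w + 2)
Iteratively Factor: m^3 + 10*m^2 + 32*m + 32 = (m + 2)*(m^2 + 8*m + 16) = (m + 2)*(m + 4)*(m + 4)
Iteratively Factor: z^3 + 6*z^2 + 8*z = (z + 4)*(z^2 + 2*z) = (z + 2)*(z + 4)*(z)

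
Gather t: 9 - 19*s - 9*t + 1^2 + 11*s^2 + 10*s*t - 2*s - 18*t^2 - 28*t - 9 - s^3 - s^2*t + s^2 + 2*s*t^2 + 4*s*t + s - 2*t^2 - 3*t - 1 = -s^3 + 12*s^2 - 20*s + t^2*(2*s - 20) + t*(-s^2 + 14*s - 40)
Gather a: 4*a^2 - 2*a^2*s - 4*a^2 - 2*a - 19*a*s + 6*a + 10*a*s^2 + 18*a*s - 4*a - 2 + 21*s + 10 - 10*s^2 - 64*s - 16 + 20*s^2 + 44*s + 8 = -2*a^2*s + a*(10*s^2 - s) + 10*s^2 + s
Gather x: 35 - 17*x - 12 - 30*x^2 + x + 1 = -30*x^2 - 16*x + 24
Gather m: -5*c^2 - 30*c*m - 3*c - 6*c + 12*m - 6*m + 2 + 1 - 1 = -5*c^2 - 9*c + m*(6 - 30*c) + 2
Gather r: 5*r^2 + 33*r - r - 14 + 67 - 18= 5*r^2 + 32*r + 35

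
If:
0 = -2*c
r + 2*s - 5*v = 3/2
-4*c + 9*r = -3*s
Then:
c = 0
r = -v - 3/10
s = 3*v + 9/10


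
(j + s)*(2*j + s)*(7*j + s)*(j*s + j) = 14*j^4*s + 14*j^4 + 23*j^3*s^2 + 23*j^3*s + 10*j^2*s^3 + 10*j^2*s^2 + j*s^4 + j*s^3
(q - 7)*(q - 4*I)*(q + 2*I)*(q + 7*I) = q^4 - 7*q^3 + 5*I*q^3 + 22*q^2 - 35*I*q^2 - 154*q + 56*I*q - 392*I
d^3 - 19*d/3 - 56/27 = (d - 8/3)*(d + 1/3)*(d + 7/3)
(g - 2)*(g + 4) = g^2 + 2*g - 8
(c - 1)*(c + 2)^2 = c^3 + 3*c^2 - 4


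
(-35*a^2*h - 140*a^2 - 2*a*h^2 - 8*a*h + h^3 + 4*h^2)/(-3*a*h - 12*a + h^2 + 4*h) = (35*a^2 + 2*a*h - h^2)/(3*a - h)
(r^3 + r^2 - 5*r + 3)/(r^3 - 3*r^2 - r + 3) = (r^2 + 2*r - 3)/(r^2 - 2*r - 3)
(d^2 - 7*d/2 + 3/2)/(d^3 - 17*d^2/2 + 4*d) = (d - 3)/(d*(d - 8))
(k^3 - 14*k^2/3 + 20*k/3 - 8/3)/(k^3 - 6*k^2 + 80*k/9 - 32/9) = 3*(k^2 - 4*k + 4)/(3*k^2 - 16*k + 16)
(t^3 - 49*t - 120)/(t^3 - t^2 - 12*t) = (t^2 - 3*t - 40)/(t*(t - 4))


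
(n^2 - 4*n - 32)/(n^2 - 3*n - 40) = (n + 4)/(n + 5)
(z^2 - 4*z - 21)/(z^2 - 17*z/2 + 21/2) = 2*(z + 3)/(2*z - 3)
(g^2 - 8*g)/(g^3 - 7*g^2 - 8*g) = 1/(g + 1)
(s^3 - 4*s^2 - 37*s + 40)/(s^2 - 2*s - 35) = (s^2 - 9*s + 8)/(s - 7)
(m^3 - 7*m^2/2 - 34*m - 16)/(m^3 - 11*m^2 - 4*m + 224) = (m + 1/2)/(m - 7)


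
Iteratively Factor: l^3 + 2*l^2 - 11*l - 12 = (l + 4)*(l^2 - 2*l - 3) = (l - 3)*(l + 4)*(l + 1)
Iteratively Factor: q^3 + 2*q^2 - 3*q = (q)*(q^2 + 2*q - 3) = q*(q - 1)*(q + 3)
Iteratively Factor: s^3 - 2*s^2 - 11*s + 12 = (s - 4)*(s^2 + 2*s - 3) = (s - 4)*(s - 1)*(s + 3)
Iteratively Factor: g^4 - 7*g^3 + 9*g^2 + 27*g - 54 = (g - 3)*(g^3 - 4*g^2 - 3*g + 18) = (g - 3)^2*(g^2 - g - 6) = (g - 3)^2*(g + 2)*(g - 3)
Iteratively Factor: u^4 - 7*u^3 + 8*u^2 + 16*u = (u - 4)*(u^3 - 3*u^2 - 4*u) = u*(u - 4)*(u^2 - 3*u - 4) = u*(u - 4)^2*(u + 1)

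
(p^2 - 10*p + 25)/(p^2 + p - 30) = (p - 5)/(p + 6)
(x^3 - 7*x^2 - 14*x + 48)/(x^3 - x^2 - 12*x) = (x^2 - 10*x + 16)/(x*(x - 4))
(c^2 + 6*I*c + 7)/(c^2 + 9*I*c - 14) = (c - I)/(c + 2*I)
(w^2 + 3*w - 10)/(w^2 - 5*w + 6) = (w + 5)/(w - 3)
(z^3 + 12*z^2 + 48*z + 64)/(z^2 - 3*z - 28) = (z^2 + 8*z + 16)/(z - 7)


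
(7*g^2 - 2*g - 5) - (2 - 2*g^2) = 9*g^2 - 2*g - 7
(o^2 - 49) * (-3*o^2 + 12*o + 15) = -3*o^4 + 12*o^3 + 162*o^2 - 588*o - 735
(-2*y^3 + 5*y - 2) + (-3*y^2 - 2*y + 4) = -2*y^3 - 3*y^2 + 3*y + 2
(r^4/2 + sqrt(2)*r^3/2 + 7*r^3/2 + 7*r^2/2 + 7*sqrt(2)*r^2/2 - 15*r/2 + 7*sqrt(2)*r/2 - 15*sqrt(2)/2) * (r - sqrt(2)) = r^5/2 + 7*r^4/2 + 5*r^3/2 - 29*r^2/2 - 7*r + 15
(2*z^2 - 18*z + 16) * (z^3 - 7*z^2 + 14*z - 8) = 2*z^5 - 32*z^4 + 170*z^3 - 380*z^2 + 368*z - 128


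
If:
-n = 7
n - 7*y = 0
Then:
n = -7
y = -1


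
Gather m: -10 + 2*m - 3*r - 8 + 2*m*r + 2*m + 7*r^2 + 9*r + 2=m*(2*r + 4) + 7*r^2 + 6*r - 16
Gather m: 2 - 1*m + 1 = 3 - m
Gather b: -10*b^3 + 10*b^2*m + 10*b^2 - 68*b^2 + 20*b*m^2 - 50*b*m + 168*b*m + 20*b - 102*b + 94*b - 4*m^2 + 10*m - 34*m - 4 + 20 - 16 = -10*b^3 + b^2*(10*m - 58) + b*(20*m^2 + 118*m + 12) - 4*m^2 - 24*m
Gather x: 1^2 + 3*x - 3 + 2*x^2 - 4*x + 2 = 2*x^2 - x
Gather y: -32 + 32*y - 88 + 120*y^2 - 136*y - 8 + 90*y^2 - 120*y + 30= 210*y^2 - 224*y - 98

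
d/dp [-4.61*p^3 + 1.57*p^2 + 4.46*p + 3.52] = -13.83*p^2 + 3.14*p + 4.46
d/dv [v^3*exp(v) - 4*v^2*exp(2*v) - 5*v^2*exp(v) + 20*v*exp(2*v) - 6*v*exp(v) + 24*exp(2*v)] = (v^3 - 8*v^2*exp(v) - 2*v^2 + 32*v*exp(v) - 16*v + 68*exp(v) - 6)*exp(v)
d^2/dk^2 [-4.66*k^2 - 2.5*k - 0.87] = -9.32000000000000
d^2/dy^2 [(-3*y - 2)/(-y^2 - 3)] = 2*(4*y^2*(3*y + 2) - (9*y + 2)*(y^2 + 3))/(y^2 + 3)^3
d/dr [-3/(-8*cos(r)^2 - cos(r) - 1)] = 3*(16*cos(r) + 1)*sin(r)/(8*cos(r)^2 + cos(r) + 1)^2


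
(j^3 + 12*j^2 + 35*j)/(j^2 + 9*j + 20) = j*(j + 7)/(j + 4)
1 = 1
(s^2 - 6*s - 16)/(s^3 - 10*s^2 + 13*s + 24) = (s + 2)/(s^2 - 2*s - 3)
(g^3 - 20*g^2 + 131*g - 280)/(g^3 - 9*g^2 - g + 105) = (g - 8)/(g + 3)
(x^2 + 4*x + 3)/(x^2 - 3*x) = (x^2 + 4*x + 3)/(x*(x - 3))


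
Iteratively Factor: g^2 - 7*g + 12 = (g - 3)*(g - 4)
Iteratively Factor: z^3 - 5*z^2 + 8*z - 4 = (z - 1)*(z^2 - 4*z + 4) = (z - 2)*(z - 1)*(z - 2)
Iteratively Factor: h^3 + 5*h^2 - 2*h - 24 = (h + 4)*(h^2 + h - 6) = (h + 3)*(h + 4)*(h - 2)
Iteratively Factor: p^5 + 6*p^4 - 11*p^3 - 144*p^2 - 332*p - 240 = (p + 4)*(p^4 + 2*p^3 - 19*p^2 - 68*p - 60) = (p - 5)*(p + 4)*(p^3 + 7*p^2 + 16*p + 12) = (p - 5)*(p + 3)*(p + 4)*(p^2 + 4*p + 4) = (p - 5)*(p + 2)*(p + 3)*(p + 4)*(p + 2)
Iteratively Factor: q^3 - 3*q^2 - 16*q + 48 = (q - 4)*(q^2 + q - 12) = (q - 4)*(q + 4)*(q - 3)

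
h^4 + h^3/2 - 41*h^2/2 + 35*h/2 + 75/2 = (h - 3)*(h - 5/2)*(h + 1)*(h + 5)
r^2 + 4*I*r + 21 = (r - 3*I)*(r + 7*I)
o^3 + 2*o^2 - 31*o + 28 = (o - 4)*(o - 1)*(o + 7)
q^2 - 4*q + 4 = (q - 2)^2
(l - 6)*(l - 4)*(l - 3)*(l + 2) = l^4 - 11*l^3 + 28*l^2 + 36*l - 144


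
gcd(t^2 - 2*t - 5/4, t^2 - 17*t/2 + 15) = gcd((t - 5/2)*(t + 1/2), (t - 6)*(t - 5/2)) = t - 5/2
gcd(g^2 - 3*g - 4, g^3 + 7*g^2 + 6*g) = g + 1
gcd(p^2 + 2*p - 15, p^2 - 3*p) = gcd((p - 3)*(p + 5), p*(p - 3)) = p - 3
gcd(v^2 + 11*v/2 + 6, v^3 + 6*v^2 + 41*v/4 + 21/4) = v + 3/2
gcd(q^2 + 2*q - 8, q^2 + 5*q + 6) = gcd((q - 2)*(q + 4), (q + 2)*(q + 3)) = 1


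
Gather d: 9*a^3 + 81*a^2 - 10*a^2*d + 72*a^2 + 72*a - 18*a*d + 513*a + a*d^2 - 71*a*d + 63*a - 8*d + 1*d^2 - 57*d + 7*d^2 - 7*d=9*a^3 + 153*a^2 + 648*a + d^2*(a + 8) + d*(-10*a^2 - 89*a - 72)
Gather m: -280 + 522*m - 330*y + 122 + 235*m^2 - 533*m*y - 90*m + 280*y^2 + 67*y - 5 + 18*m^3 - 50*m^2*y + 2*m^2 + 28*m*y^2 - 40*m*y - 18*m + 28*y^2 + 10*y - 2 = 18*m^3 + m^2*(237 - 50*y) + m*(28*y^2 - 573*y + 414) + 308*y^2 - 253*y - 165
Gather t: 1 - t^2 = 1 - t^2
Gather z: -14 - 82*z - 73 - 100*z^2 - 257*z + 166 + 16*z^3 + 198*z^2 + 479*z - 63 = 16*z^3 + 98*z^2 + 140*z + 16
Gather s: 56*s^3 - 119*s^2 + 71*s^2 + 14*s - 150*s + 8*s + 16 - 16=56*s^3 - 48*s^2 - 128*s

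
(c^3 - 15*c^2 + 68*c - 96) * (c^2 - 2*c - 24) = c^5 - 17*c^4 + 74*c^3 + 128*c^2 - 1440*c + 2304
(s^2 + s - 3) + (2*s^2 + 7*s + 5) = 3*s^2 + 8*s + 2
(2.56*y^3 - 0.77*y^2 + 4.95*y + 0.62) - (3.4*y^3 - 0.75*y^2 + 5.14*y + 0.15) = -0.84*y^3 - 0.02*y^2 - 0.19*y + 0.47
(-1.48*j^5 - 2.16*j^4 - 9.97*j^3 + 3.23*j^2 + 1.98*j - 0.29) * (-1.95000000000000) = 2.886*j^5 + 4.212*j^4 + 19.4415*j^3 - 6.2985*j^2 - 3.861*j + 0.5655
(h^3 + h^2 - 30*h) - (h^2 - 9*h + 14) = h^3 - 21*h - 14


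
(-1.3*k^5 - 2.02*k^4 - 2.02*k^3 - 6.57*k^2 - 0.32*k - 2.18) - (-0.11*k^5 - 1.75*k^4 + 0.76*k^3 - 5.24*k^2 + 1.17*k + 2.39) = -1.19*k^5 - 0.27*k^4 - 2.78*k^3 - 1.33*k^2 - 1.49*k - 4.57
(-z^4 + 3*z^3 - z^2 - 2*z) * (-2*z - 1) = 2*z^5 - 5*z^4 - z^3 + 5*z^2 + 2*z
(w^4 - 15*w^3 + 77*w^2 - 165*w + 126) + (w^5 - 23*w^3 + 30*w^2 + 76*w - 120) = w^5 + w^4 - 38*w^3 + 107*w^2 - 89*w + 6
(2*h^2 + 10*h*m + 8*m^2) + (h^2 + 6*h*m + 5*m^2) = 3*h^2 + 16*h*m + 13*m^2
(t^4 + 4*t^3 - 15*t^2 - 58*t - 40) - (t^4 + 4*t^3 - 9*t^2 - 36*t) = -6*t^2 - 22*t - 40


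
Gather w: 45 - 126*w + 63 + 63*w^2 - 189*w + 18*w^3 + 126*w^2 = 18*w^3 + 189*w^2 - 315*w + 108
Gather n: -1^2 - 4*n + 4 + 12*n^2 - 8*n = 12*n^2 - 12*n + 3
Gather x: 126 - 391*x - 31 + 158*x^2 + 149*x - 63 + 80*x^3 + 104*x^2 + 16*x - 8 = 80*x^3 + 262*x^2 - 226*x + 24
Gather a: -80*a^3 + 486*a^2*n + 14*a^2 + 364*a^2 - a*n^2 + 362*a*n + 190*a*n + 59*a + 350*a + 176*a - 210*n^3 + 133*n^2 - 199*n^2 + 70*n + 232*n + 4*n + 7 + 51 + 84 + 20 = -80*a^3 + a^2*(486*n + 378) + a*(-n^2 + 552*n + 585) - 210*n^3 - 66*n^2 + 306*n + 162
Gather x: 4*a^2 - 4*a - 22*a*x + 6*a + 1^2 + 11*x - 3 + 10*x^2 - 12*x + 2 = 4*a^2 + 2*a + 10*x^2 + x*(-22*a - 1)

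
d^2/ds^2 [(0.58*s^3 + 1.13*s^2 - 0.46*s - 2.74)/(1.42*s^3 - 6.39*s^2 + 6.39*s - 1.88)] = (15.082672*s^6 - 37.1420879999999*s^5 - 84.195492*s^4 + 536.521298*s^3 - 958.44462*s^2 + 672.847644*s - 160.991972)/(2.863288*s^9 - 38.654388*s^8 + 212.599134*s^7 - 620.179107*s^6 + 1059.048567*s^5 - 1115.396865*s^4 + 736.559751*s^3 - 298.047492*s^2 + 67.754448*s - 6.644672)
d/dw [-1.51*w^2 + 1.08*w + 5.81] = 1.08 - 3.02*w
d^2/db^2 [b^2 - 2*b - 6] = 2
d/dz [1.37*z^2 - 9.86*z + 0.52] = 2.74*z - 9.86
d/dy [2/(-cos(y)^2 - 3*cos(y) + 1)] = -2*(2*cos(y) + 3)*sin(y)/(sin(y)^2 - 3*cos(y))^2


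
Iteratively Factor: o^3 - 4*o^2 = (o)*(o^2 - 4*o) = o^2*(o - 4)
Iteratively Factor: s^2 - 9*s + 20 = (s - 4)*(s - 5)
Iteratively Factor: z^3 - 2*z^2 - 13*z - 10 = (z + 1)*(z^2 - 3*z - 10) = (z - 5)*(z + 1)*(z + 2)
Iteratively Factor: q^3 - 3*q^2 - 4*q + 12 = (q - 3)*(q^2 - 4) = (q - 3)*(q - 2)*(q + 2)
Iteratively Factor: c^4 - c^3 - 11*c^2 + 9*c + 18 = (c - 3)*(c^3 + 2*c^2 - 5*c - 6) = (c - 3)*(c + 3)*(c^2 - c - 2) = (c - 3)*(c + 1)*(c + 3)*(c - 2)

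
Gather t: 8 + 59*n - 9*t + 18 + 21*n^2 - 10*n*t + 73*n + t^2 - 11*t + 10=21*n^2 + 132*n + t^2 + t*(-10*n - 20) + 36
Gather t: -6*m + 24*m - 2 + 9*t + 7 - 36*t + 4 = 18*m - 27*t + 9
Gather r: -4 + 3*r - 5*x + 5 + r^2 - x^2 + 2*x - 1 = r^2 + 3*r - x^2 - 3*x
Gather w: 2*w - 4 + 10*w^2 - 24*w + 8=10*w^2 - 22*w + 4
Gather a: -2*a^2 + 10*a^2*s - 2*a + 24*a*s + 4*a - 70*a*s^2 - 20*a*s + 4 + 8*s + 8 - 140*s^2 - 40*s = a^2*(10*s - 2) + a*(-70*s^2 + 4*s + 2) - 140*s^2 - 32*s + 12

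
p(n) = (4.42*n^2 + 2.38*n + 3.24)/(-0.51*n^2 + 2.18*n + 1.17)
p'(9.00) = 2.37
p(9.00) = -18.65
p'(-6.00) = 0.33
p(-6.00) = -4.89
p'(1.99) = 5.41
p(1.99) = 7.30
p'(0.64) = 1.60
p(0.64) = 2.79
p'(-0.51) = -1518.50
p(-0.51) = -42.66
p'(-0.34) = -56.03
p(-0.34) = 7.95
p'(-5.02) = 0.39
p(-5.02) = -4.54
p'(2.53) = 8.52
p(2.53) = 10.98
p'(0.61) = 1.51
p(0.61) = 2.74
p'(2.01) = 5.50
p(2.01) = 7.41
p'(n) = (1.02*n - 2.18)*(4.42*n^2 + 2.38*n + 3.24)/(-0.51*n^2 + 2.18*n + 1.17)^2 + (8.84*n + 2.38)/(-0.51*n^2 + 2.18*n + 1.17) = (10.8494*n^2 + 13.6476*n - 4.2786)/(0.2601*n^4 - 2.2236*n^3 + 3.559*n^2 + 5.1012*n + 1.3689)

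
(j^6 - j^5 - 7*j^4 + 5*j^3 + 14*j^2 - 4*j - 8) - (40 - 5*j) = j^6 - j^5 - 7*j^4 + 5*j^3 + 14*j^2 + j - 48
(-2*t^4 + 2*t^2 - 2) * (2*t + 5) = -4*t^5 - 10*t^4 + 4*t^3 + 10*t^2 - 4*t - 10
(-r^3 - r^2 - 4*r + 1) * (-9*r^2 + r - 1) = 9*r^5 + 8*r^4 + 36*r^3 - 12*r^2 + 5*r - 1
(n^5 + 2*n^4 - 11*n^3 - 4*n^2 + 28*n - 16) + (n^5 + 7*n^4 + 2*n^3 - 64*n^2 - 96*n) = 2*n^5 + 9*n^4 - 9*n^3 - 68*n^2 - 68*n - 16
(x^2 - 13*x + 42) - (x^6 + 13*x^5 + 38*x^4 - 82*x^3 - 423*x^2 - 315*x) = -x^6 - 13*x^5 - 38*x^4 + 82*x^3 + 424*x^2 + 302*x + 42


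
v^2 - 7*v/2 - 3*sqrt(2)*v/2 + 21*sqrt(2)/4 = (v - 7/2)*(v - 3*sqrt(2)/2)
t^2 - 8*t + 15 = (t - 5)*(t - 3)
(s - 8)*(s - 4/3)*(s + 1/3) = s^3 - 9*s^2 + 68*s/9 + 32/9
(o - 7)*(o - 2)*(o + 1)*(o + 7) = o^4 - o^3 - 51*o^2 + 49*o + 98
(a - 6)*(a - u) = a^2 - a*u - 6*a + 6*u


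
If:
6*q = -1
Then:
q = -1/6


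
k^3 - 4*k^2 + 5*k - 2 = (k - 2)*(k - 1)^2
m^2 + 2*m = m*(m + 2)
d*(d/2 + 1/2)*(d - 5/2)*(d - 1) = d^4/2 - 5*d^3/4 - d^2/2 + 5*d/4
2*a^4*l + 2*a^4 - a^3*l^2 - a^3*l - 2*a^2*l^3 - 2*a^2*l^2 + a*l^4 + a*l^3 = (-2*a + l)*(-a + l)*(a + l)*(a*l + a)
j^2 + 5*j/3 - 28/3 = (j - 7/3)*(j + 4)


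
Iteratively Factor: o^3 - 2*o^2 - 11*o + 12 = (o - 4)*(o^2 + 2*o - 3) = (o - 4)*(o + 3)*(o - 1)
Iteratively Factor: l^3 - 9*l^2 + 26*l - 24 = (l - 2)*(l^2 - 7*l + 12) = (l - 3)*(l - 2)*(l - 4)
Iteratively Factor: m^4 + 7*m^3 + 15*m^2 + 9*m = (m + 3)*(m^3 + 4*m^2 + 3*m) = m*(m + 3)*(m^2 + 4*m + 3) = m*(m + 3)^2*(m + 1)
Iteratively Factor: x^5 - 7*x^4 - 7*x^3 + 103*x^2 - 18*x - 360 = (x - 5)*(x^4 - 2*x^3 - 17*x^2 + 18*x + 72) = (x - 5)*(x + 2)*(x^3 - 4*x^2 - 9*x + 36) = (x - 5)*(x + 2)*(x + 3)*(x^2 - 7*x + 12) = (x - 5)*(x - 4)*(x + 2)*(x + 3)*(x - 3)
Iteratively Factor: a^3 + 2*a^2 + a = (a + 1)*(a^2 + a) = (a + 1)^2*(a)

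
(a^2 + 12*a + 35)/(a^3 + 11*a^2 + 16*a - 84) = (a + 5)/(a^2 + 4*a - 12)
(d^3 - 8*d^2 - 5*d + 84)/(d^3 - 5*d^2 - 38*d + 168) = (d + 3)/(d + 6)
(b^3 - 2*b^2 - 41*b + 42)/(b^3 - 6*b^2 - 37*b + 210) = (b - 1)/(b - 5)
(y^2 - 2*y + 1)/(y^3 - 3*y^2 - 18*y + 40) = (y^2 - 2*y + 1)/(y^3 - 3*y^2 - 18*y + 40)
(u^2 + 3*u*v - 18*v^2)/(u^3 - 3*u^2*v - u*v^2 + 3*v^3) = (u + 6*v)/(u^2 - v^2)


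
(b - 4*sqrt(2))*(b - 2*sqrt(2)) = b^2 - 6*sqrt(2)*b + 16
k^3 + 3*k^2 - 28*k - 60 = (k - 5)*(k + 2)*(k + 6)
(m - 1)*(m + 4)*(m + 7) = m^3 + 10*m^2 + 17*m - 28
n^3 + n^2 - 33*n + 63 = (n - 3)^2*(n + 7)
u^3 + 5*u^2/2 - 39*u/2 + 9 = (u - 3)*(u - 1/2)*(u + 6)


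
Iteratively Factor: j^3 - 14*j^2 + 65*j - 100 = (j - 5)*(j^2 - 9*j + 20) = (j - 5)^2*(j - 4)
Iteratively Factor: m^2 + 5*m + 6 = (m + 2)*(m + 3)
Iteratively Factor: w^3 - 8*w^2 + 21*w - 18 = (w - 3)*(w^2 - 5*w + 6) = (w - 3)^2*(w - 2)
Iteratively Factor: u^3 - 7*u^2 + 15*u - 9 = (u - 3)*(u^2 - 4*u + 3) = (u - 3)*(u - 1)*(u - 3)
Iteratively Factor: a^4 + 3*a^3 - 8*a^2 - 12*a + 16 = (a - 1)*(a^3 + 4*a^2 - 4*a - 16) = (a - 1)*(a + 4)*(a^2 - 4) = (a - 2)*(a - 1)*(a + 4)*(a + 2)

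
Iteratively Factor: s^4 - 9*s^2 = (s)*(s^3 - 9*s) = s^2*(s^2 - 9) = s^2*(s - 3)*(s + 3)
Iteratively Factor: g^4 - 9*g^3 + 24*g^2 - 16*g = (g - 1)*(g^3 - 8*g^2 + 16*g) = g*(g - 1)*(g^2 - 8*g + 16) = g*(g - 4)*(g - 1)*(g - 4)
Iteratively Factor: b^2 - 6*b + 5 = (b - 1)*(b - 5)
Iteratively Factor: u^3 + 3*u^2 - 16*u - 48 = (u - 4)*(u^2 + 7*u + 12) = (u - 4)*(u + 4)*(u + 3)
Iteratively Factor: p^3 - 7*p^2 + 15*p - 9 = (p - 1)*(p^2 - 6*p + 9) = (p - 3)*(p - 1)*(p - 3)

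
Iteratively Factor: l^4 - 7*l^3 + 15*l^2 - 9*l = (l - 1)*(l^3 - 6*l^2 + 9*l) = (l - 3)*(l - 1)*(l^2 - 3*l) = l*(l - 3)*(l - 1)*(l - 3)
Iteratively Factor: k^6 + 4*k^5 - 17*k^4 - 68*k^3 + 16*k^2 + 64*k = (k)*(k^5 + 4*k^4 - 17*k^3 - 68*k^2 + 16*k + 64) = k*(k - 1)*(k^4 + 5*k^3 - 12*k^2 - 80*k - 64) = k*(k - 1)*(k + 1)*(k^3 + 4*k^2 - 16*k - 64) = k*(k - 4)*(k - 1)*(k + 1)*(k^2 + 8*k + 16) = k*(k - 4)*(k - 1)*(k + 1)*(k + 4)*(k + 4)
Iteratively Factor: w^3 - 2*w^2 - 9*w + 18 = (w + 3)*(w^2 - 5*w + 6) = (w - 3)*(w + 3)*(w - 2)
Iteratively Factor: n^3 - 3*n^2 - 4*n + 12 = (n + 2)*(n^2 - 5*n + 6) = (n - 2)*(n + 2)*(n - 3)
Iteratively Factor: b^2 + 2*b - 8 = (b + 4)*(b - 2)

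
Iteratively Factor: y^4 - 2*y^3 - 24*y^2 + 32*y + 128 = (y - 4)*(y^3 + 2*y^2 - 16*y - 32) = (y - 4)*(y + 2)*(y^2 - 16) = (y - 4)*(y + 2)*(y + 4)*(y - 4)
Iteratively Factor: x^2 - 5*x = (x - 5)*(x)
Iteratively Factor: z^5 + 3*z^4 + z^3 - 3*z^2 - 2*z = (z + 1)*(z^4 + 2*z^3 - z^2 - 2*z) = (z + 1)*(z + 2)*(z^3 - z) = (z + 1)^2*(z + 2)*(z^2 - z) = z*(z + 1)^2*(z + 2)*(z - 1)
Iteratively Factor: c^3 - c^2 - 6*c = (c + 2)*(c^2 - 3*c) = (c - 3)*(c + 2)*(c)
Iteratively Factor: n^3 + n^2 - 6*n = (n)*(n^2 + n - 6) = n*(n + 3)*(n - 2)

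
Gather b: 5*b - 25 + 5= 5*b - 20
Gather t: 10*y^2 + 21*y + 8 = 10*y^2 + 21*y + 8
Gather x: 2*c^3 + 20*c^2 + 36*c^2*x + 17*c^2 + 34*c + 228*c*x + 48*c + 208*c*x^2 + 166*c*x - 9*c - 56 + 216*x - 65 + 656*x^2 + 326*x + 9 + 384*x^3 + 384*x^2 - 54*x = 2*c^3 + 37*c^2 + 73*c + 384*x^3 + x^2*(208*c + 1040) + x*(36*c^2 + 394*c + 488) - 112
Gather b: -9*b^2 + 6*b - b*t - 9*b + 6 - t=-9*b^2 + b*(-t - 3) - t + 6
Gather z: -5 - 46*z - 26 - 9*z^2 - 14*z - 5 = -9*z^2 - 60*z - 36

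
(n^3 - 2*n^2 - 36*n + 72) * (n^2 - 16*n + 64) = n^5 - 18*n^4 + 60*n^3 + 520*n^2 - 3456*n + 4608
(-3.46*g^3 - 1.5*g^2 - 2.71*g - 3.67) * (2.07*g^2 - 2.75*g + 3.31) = -7.1622*g^5 + 6.41*g^4 - 12.9373*g^3 - 5.1094*g^2 + 1.1224*g - 12.1477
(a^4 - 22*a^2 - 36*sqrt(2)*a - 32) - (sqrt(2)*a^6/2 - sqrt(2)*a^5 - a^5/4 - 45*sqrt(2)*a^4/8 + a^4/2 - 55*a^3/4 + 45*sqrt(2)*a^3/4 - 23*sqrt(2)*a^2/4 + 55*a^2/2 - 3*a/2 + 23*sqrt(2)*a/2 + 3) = -sqrt(2)*a^6/2 + a^5/4 + sqrt(2)*a^5 + a^4/2 + 45*sqrt(2)*a^4/8 - 45*sqrt(2)*a^3/4 + 55*a^3/4 - 99*a^2/2 + 23*sqrt(2)*a^2/4 - 95*sqrt(2)*a/2 + 3*a/2 - 35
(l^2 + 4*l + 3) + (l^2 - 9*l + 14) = 2*l^2 - 5*l + 17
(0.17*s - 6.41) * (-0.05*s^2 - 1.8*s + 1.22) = -0.0085*s^3 + 0.0145*s^2 + 11.7454*s - 7.8202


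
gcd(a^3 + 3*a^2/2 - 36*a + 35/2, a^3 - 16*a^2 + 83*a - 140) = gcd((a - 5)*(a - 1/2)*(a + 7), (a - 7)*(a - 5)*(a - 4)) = a - 5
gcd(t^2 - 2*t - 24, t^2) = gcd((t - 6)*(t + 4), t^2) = 1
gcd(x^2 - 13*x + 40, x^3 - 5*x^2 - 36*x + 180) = x - 5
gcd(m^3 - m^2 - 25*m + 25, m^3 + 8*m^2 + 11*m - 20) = m^2 + 4*m - 5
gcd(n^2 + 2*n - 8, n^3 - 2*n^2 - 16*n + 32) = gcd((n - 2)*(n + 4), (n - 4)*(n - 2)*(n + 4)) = n^2 + 2*n - 8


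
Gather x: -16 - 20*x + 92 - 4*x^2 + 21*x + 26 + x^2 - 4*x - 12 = -3*x^2 - 3*x + 90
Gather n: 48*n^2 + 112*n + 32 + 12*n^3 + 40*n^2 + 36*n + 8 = 12*n^3 + 88*n^2 + 148*n + 40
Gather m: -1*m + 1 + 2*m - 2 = m - 1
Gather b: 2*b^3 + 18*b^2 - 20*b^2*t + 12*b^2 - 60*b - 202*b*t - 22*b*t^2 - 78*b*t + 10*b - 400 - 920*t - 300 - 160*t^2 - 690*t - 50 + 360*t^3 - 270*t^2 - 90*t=2*b^3 + b^2*(30 - 20*t) + b*(-22*t^2 - 280*t - 50) + 360*t^3 - 430*t^2 - 1700*t - 750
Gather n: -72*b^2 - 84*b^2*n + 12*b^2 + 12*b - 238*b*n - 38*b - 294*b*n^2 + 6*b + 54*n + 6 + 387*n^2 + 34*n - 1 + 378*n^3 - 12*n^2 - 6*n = -60*b^2 - 20*b + 378*n^3 + n^2*(375 - 294*b) + n*(-84*b^2 - 238*b + 82) + 5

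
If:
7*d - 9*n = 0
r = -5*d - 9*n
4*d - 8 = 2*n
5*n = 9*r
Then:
No Solution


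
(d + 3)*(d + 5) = d^2 + 8*d + 15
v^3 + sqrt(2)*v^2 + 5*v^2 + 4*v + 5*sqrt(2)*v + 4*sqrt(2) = (v + 1)*(v + 4)*(v + sqrt(2))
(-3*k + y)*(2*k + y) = -6*k^2 - k*y + y^2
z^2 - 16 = (z - 4)*(z + 4)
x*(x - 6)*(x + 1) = x^3 - 5*x^2 - 6*x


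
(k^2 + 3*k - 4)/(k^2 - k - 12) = (-k^2 - 3*k + 4)/(-k^2 + k + 12)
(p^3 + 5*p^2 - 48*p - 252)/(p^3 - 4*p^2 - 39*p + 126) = (p + 6)/(p - 3)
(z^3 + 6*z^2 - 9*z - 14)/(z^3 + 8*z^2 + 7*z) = (z - 2)/z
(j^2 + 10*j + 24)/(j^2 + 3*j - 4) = (j + 6)/(j - 1)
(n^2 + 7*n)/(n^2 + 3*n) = (n + 7)/(n + 3)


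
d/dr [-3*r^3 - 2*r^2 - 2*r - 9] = -9*r^2 - 4*r - 2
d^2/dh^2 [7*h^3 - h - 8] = 42*h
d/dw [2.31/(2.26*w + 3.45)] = -5.2206/(2.26*w + 3.45)^2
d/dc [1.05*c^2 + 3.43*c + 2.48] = 2.1*c + 3.43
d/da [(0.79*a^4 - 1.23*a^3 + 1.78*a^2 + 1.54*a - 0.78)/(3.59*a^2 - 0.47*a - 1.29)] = (5.6722*a^5 - 5.5296*a^4 - 2.9202*a^3 - 1.6051*a^2 + 1.008*a - 2.3532)/(12.8881*a^4 - 3.3746*a^3 - 9.0413*a^2 + 1.2126*a + 1.6641)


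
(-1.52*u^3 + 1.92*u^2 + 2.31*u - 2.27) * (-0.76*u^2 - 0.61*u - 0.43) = 1.1552*u^5 - 0.532*u^4 - 2.2732*u^3 - 0.5095*u^2 + 0.3914*u + 0.9761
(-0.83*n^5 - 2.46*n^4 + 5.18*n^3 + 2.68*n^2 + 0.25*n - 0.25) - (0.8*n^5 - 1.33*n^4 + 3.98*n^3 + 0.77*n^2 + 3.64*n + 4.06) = -1.63*n^5 - 1.13*n^4 + 1.2*n^3 + 1.91*n^2 - 3.39*n - 4.31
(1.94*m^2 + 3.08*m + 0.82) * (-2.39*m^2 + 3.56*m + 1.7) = -4.6366*m^4 - 0.454800000000001*m^3 + 12.303*m^2 + 8.1552*m + 1.394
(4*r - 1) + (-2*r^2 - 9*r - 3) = -2*r^2 - 5*r - 4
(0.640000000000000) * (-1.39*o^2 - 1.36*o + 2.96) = -0.8896*o^2 - 0.8704*o + 1.8944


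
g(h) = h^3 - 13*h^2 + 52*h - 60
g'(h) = 3*h^2 - 26*h + 52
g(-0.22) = -72.08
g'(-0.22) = 57.87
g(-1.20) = -142.85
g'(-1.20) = 87.52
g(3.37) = 5.87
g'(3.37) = -1.55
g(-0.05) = -62.63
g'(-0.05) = 53.31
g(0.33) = -44.22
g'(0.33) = 43.75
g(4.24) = 3.00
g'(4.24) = -4.31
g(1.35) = -11.03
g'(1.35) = 22.37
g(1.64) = -5.27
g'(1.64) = 17.43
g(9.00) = 84.00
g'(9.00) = 61.00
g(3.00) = 6.00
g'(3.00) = 1.00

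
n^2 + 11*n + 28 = (n + 4)*(n + 7)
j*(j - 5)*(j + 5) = j^3 - 25*j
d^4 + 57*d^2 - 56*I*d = d*(d - 7*I)*(d - I)*(d + 8*I)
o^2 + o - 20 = (o - 4)*(o + 5)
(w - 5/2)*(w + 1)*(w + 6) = w^3 + 9*w^2/2 - 23*w/2 - 15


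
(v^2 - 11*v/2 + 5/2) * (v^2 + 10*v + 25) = v^4 + 9*v^3/2 - 55*v^2/2 - 225*v/2 + 125/2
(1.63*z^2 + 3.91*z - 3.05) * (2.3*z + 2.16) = 3.749*z^3 + 12.5138*z^2 + 1.4306*z - 6.588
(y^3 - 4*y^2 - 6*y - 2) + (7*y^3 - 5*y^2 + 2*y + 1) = 8*y^3 - 9*y^2 - 4*y - 1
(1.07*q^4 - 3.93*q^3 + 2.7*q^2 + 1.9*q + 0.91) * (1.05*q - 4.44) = 1.1235*q^5 - 8.8773*q^4 + 20.2842*q^3 - 9.993*q^2 - 7.4805*q - 4.0404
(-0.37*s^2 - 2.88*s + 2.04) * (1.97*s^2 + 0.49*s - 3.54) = -0.7289*s^4 - 5.8549*s^3 + 3.9174*s^2 + 11.1948*s - 7.2216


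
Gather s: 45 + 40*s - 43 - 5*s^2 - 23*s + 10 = -5*s^2 + 17*s + 12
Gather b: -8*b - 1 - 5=-8*b - 6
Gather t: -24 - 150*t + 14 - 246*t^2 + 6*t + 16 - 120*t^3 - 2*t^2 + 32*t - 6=-120*t^3 - 248*t^2 - 112*t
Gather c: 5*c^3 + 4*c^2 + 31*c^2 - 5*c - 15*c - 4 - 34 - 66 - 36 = 5*c^3 + 35*c^2 - 20*c - 140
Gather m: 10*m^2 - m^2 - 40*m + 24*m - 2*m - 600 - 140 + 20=9*m^2 - 18*m - 720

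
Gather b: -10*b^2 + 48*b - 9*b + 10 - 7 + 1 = -10*b^2 + 39*b + 4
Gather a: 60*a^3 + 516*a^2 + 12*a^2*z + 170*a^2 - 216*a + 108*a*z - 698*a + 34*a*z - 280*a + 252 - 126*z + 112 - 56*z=60*a^3 + a^2*(12*z + 686) + a*(142*z - 1194) - 182*z + 364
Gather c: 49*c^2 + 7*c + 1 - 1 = 49*c^2 + 7*c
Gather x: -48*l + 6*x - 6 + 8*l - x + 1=-40*l + 5*x - 5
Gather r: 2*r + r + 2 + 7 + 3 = 3*r + 12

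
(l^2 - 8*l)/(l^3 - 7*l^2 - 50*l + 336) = l/(l^2 + l - 42)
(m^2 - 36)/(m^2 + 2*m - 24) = (m - 6)/(m - 4)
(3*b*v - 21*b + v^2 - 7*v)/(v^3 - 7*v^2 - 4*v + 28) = (3*b + v)/(v^2 - 4)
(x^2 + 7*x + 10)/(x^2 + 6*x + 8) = (x + 5)/(x + 4)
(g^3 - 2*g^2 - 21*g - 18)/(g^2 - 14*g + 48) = (g^2 + 4*g + 3)/(g - 8)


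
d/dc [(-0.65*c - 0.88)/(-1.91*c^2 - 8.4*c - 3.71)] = (1.2415*c^2 + 5.46*c - (0.65*c + 0.88)*(3.82*c + 8.4) + 2.4115)/(1.91*c^2 + 8.4*c + 3.71)^2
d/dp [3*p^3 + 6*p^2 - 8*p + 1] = 9*p^2 + 12*p - 8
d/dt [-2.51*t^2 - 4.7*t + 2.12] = -5.02*t - 4.7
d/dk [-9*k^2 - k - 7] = -18*k - 1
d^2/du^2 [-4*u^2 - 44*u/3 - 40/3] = -8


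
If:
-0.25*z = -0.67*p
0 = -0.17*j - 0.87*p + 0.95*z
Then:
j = 3.67866549604917*z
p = 0.373134328358209*z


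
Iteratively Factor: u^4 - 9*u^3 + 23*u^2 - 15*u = (u)*(u^3 - 9*u^2 + 23*u - 15) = u*(u - 3)*(u^2 - 6*u + 5) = u*(u - 5)*(u - 3)*(u - 1)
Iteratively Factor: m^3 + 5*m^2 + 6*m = (m + 2)*(m^2 + 3*m) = (m + 2)*(m + 3)*(m)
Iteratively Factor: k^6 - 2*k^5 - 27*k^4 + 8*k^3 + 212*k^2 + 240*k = (k - 5)*(k^5 + 3*k^4 - 12*k^3 - 52*k^2 - 48*k) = k*(k - 5)*(k^4 + 3*k^3 - 12*k^2 - 52*k - 48) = k*(k - 5)*(k + 2)*(k^3 + k^2 - 14*k - 24) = k*(k - 5)*(k + 2)^2*(k^2 - k - 12) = k*(k - 5)*(k - 4)*(k + 2)^2*(k + 3)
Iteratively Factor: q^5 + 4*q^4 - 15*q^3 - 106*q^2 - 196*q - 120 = (q + 2)*(q^4 + 2*q^3 - 19*q^2 - 68*q - 60) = (q + 2)*(q + 3)*(q^3 - q^2 - 16*q - 20) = (q + 2)^2*(q + 3)*(q^2 - 3*q - 10) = (q - 5)*(q + 2)^2*(q + 3)*(q + 2)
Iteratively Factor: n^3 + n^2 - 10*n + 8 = (n - 2)*(n^2 + 3*n - 4) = (n - 2)*(n + 4)*(n - 1)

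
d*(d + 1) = d^2 + d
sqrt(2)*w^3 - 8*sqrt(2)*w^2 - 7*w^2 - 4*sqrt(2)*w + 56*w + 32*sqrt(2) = (w - 8)*(w - 4*sqrt(2))*(sqrt(2)*w + 1)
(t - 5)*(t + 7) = t^2 + 2*t - 35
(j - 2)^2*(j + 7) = j^3 + 3*j^2 - 24*j + 28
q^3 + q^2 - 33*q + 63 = (q - 3)^2*(q + 7)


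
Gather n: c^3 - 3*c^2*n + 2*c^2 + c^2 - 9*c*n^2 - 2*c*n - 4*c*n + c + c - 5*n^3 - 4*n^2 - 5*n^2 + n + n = c^3 + 3*c^2 + 2*c - 5*n^3 + n^2*(-9*c - 9) + n*(-3*c^2 - 6*c + 2)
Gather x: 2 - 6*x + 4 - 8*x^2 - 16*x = -8*x^2 - 22*x + 6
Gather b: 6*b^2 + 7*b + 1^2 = 6*b^2 + 7*b + 1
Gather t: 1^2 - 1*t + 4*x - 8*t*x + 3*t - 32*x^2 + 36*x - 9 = t*(2 - 8*x) - 32*x^2 + 40*x - 8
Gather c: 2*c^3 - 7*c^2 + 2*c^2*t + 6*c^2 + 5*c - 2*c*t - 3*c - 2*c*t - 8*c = 2*c^3 + c^2*(2*t - 1) + c*(-4*t - 6)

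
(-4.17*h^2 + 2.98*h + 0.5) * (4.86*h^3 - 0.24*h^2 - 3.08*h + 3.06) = -20.2662*h^5 + 15.4836*h^4 + 14.5584*h^3 - 22.0586*h^2 + 7.5788*h + 1.53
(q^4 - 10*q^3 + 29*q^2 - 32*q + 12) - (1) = q^4 - 10*q^3 + 29*q^2 - 32*q + 11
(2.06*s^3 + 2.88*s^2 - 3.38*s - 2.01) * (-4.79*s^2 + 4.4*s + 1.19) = -9.8674*s^5 - 4.7312*s^4 + 31.3136*s^3 - 1.8169*s^2 - 12.8662*s - 2.3919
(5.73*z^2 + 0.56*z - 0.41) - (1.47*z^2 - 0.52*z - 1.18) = 4.26*z^2 + 1.08*z + 0.77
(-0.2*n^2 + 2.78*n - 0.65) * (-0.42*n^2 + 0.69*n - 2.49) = 0.084*n^4 - 1.3056*n^3 + 2.6892*n^2 - 7.3707*n + 1.6185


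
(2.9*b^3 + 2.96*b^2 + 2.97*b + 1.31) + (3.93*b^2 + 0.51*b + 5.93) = 2.9*b^3 + 6.89*b^2 + 3.48*b + 7.24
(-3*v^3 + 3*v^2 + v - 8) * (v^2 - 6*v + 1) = -3*v^5 + 21*v^4 - 20*v^3 - 11*v^2 + 49*v - 8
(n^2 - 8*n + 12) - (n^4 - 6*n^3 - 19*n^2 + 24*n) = -n^4 + 6*n^3 + 20*n^2 - 32*n + 12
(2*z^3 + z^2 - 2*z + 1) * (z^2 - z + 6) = 2*z^5 - z^4 + 9*z^3 + 9*z^2 - 13*z + 6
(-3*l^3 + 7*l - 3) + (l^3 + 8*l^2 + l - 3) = -2*l^3 + 8*l^2 + 8*l - 6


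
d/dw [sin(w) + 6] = cos(w)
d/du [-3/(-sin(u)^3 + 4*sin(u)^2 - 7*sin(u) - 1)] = 3*(-3*sin(u)^2 + 8*sin(u) - 7)*cos(u)/(sin(u)^3 - 4*sin(u)^2 + 7*sin(u) + 1)^2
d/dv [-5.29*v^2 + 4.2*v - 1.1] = 4.2 - 10.58*v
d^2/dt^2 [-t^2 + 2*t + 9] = -2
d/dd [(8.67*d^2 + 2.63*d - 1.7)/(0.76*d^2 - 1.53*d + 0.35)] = (-15.2639*d^2 + 8.653*d - 1.6805)/(0.5776*d^4 - 2.3256*d^3 + 2.8729*d^2 - 1.071*d + 0.1225)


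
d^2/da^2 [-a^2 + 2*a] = -2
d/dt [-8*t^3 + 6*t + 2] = 6 - 24*t^2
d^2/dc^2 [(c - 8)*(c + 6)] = 2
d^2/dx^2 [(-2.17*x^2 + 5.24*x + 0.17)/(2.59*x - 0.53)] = (15.447544 - 1.4210854715202e-14*x)/(17.373979*x^3 - 10.665879*x^2 + 2.182593*x - 0.148877)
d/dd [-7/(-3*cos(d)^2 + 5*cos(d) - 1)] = 7*(6*cos(d) - 5)*sin(d)/(3*cos(d)^2 - 5*cos(d) + 1)^2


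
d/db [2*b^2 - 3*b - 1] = 4*b - 3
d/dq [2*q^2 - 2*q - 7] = 4*q - 2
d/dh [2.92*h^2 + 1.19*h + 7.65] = 5.84*h + 1.19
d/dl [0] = 0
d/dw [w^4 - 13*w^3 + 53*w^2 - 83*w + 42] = 4*w^3 - 39*w^2 + 106*w - 83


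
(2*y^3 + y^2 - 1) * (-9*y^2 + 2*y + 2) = -18*y^5 - 5*y^4 + 6*y^3 + 11*y^2 - 2*y - 2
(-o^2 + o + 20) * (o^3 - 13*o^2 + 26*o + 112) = -o^5 + 14*o^4 - 19*o^3 - 346*o^2 + 632*o + 2240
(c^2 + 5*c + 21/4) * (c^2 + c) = c^4 + 6*c^3 + 41*c^2/4 + 21*c/4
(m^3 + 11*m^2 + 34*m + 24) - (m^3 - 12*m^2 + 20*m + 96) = 23*m^2 + 14*m - 72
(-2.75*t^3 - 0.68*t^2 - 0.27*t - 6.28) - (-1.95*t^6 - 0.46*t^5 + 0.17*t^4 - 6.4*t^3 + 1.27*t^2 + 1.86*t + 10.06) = 1.95*t^6 + 0.46*t^5 - 0.17*t^4 + 3.65*t^3 - 1.95*t^2 - 2.13*t - 16.34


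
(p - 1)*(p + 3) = p^2 + 2*p - 3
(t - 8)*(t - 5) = t^2 - 13*t + 40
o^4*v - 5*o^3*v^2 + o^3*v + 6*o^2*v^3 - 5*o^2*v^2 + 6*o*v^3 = o*(o - 3*v)*(o - 2*v)*(o*v + v)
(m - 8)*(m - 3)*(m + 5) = m^3 - 6*m^2 - 31*m + 120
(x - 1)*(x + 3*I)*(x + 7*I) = x^3 - x^2 + 10*I*x^2 - 21*x - 10*I*x + 21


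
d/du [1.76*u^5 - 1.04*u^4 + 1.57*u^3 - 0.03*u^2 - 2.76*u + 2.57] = 8.8*u^4 - 4.16*u^3 + 4.71*u^2 - 0.06*u - 2.76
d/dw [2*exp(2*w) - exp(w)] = (4*exp(w) - 1)*exp(w)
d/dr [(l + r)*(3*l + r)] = 4*l + 2*r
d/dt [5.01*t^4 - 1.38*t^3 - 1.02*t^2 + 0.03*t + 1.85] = 20.04*t^3 - 4.14*t^2 - 2.04*t + 0.03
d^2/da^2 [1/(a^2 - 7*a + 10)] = 2*(-a^2 + 7*a + (2*a - 7)^2 - 10)/(a^2 - 7*a + 10)^3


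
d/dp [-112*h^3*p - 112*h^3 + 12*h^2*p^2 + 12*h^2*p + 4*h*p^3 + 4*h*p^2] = 4*h*(-28*h^2 + 6*h*p + 3*h + 3*p^2 + 2*p)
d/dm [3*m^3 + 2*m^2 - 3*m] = 9*m^2 + 4*m - 3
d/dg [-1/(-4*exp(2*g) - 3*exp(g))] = (-8*exp(g) - 3)*exp(-g)/(4*exp(g) + 3)^2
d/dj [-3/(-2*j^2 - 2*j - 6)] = 3*(-2*j - 1)/(2*(j^2 + j + 3)^2)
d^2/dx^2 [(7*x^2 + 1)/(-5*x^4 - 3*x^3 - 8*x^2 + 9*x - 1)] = 2*(-525*x^8 - 315*x^7 - 33*x^6 - 2115*x^5 - 561*x^4 - 459*x^3 + 87*x^2 + 225*x - 80)/(125*x^12 + 225*x^11 + 735*x^10 + 72*x^9 + 441*x^8 - 1737*x^7 + 698*x^6 - 1125*x^5 + 1989*x^4 - 1152*x^3 + 267*x^2 - 27*x + 1)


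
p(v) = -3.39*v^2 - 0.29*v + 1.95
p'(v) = -6.78*v - 0.29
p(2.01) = -12.33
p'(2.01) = -13.92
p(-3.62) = -41.42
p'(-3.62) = 24.25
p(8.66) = -254.80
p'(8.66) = -59.00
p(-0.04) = 1.96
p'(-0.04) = -0.02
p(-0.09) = 1.95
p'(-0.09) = 0.32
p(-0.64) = 0.75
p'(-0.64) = 4.05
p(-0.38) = 1.57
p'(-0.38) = 2.29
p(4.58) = -70.49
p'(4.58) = -31.34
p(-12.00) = -482.73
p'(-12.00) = 81.07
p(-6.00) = -118.35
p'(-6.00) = 40.39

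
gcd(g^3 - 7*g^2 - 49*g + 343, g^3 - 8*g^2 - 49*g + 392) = g^2 - 49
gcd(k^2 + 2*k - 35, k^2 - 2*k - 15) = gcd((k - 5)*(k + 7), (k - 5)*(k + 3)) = k - 5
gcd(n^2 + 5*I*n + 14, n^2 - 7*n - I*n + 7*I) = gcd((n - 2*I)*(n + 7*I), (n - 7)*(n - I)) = 1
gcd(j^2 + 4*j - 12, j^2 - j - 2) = j - 2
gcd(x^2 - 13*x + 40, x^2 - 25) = x - 5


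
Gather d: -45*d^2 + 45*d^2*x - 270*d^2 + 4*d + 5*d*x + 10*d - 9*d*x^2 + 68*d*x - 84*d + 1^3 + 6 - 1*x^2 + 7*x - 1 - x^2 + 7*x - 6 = d^2*(45*x - 315) + d*(-9*x^2 + 73*x - 70) - 2*x^2 + 14*x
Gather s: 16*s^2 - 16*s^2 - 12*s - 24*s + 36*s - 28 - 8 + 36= 0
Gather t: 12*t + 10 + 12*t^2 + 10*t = 12*t^2 + 22*t + 10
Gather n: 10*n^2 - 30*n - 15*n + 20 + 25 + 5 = 10*n^2 - 45*n + 50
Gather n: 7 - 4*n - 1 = 6 - 4*n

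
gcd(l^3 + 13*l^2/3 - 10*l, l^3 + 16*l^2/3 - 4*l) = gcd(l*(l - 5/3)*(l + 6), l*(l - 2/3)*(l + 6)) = l^2 + 6*l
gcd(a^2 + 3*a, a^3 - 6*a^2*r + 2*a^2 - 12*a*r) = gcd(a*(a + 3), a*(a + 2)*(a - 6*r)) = a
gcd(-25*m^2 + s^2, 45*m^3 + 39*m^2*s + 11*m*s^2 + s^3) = 5*m + s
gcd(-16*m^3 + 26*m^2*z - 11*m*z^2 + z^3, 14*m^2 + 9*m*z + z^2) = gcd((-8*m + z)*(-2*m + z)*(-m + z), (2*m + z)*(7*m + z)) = 1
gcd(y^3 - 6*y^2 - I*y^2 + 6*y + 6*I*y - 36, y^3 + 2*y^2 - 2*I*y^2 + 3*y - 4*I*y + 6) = y - 3*I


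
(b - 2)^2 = b^2 - 4*b + 4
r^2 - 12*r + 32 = (r - 8)*(r - 4)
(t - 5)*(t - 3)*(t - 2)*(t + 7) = t^4 - 3*t^3 - 39*t^2 + 187*t - 210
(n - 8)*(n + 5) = n^2 - 3*n - 40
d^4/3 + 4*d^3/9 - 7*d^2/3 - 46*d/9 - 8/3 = (d/3 + 1/3)*(d - 3)*(d + 4/3)*(d + 2)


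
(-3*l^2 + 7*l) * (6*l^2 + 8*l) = -18*l^4 + 18*l^3 + 56*l^2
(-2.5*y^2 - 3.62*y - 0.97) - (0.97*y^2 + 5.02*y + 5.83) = -3.47*y^2 - 8.64*y - 6.8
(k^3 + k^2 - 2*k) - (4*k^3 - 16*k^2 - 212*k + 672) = -3*k^3 + 17*k^2 + 210*k - 672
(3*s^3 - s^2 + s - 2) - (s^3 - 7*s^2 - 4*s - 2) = 2*s^3 + 6*s^2 + 5*s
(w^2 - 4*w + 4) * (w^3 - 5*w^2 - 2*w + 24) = w^5 - 9*w^4 + 22*w^3 + 12*w^2 - 104*w + 96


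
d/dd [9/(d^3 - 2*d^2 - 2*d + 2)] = 9*(-3*d^2 + 4*d + 2)/(d^3 - 2*d^2 - 2*d + 2)^2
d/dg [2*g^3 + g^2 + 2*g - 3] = 6*g^2 + 2*g + 2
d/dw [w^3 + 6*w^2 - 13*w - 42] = 3*w^2 + 12*w - 13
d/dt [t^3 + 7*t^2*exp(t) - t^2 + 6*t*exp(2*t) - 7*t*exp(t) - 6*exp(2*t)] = 7*t^2*exp(t) + 3*t^2 + 12*t*exp(2*t) + 7*t*exp(t) - 2*t - 6*exp(2*t) - 7*exp(t)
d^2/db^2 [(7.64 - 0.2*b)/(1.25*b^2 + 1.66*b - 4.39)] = (-(0.2*b - 7.64)*(2.5*b + 1.66)*(5.0*b + 3.32) + (1.5*b - 18.436)*(1.25*b^2 + 1.66*b - 4.39))/(1.25*b^2 + 1.66*b - 4.39)^3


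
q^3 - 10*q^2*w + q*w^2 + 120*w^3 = (q - 8*w)*(q - 5*w)*(q + 3*w)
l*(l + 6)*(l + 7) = l^3 + 13*l^2 + 42*l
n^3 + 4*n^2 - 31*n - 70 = (n - 5)*(n + 2)*(n + 7)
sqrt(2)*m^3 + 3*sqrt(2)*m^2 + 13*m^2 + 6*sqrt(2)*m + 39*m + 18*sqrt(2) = (m + 3)*(m + 6*sqrt(2))*(sqrt(2)*m + 1)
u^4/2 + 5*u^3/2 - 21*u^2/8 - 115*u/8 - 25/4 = (u/2 + 1)*(u - 5/2)*(u + 1/2)*(u + 5)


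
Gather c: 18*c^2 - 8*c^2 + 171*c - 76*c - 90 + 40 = 10*c^2 + 95*c - 50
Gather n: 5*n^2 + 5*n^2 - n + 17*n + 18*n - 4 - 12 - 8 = 10*n^2 + 34*n - 24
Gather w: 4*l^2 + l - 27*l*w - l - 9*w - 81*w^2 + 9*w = 4*l^2 - 27*l*w - 81*w^2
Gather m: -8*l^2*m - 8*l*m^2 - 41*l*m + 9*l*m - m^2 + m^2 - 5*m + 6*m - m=-8*l*m^2 + m*(-8*l^2 - 32*l)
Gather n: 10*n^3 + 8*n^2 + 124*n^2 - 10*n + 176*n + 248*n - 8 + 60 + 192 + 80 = 10*n^3 + 132*n^2 + 414*n + 324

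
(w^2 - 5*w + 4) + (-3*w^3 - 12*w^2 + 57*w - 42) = -3*w^3 - 11*w^2 + 52*w - 38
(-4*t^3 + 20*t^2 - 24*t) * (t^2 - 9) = -4*t^5 + 20*t^4 + 12*t^3 - 180*t^2 + 216*t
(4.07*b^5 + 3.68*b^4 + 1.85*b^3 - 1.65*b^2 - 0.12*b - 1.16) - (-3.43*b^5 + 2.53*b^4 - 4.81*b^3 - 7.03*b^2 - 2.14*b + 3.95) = 7.5*b^5 + 1.15*b^4 + 6.66*b^3 + 5.38*b^2 + 2.02*b - 5.11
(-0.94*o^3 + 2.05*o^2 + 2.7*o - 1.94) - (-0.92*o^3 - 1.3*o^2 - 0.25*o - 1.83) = -0.0199999999999999*o^3 + 3.35*o^2 + 2.95*o - 0.11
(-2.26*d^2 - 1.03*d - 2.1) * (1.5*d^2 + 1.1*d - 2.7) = -3.39*d^4 - 4.031*d^3 + 1.819*d^2 + 0.471*d + 5.67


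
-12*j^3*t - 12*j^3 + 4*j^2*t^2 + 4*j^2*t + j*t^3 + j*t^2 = (-2*j + t)*(6*j + t)*(j*t + j)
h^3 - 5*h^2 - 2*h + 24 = (h - 4)*(h - 3)*(h + 2)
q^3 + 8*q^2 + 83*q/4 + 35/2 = (q + 2)*(q + 5/2)*(q + 7/2)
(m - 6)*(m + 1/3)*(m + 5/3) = m^3 - 4*m^2 - 103*m/9 - 10/3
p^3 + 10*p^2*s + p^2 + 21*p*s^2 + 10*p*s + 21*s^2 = (p + 1)*(p + 3*s)*(p + 7*s)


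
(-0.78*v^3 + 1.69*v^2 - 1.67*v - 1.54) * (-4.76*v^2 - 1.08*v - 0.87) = 3.7128*v^5 - 7.202*v^4 + 6.8026*v^3 + 7.6637*v^2 + 3.1161*v + 1.3398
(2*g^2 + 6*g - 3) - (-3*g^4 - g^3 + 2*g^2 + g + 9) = 3*g^4 + g^3 + 5*g - 12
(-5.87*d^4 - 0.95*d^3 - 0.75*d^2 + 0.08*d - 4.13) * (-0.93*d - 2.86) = 5.4591*d^5 + 17.6717*d^4 + 3.4145*d^3 + 2.0706*d^2 + 3.6121*d + 11.8118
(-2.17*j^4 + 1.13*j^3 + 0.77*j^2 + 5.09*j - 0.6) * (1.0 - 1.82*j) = 3.9494*j^5 - 4.2266*j^4 - 0.2714*j^3 - 8.4938*j^2 + 6.182*j - 0.6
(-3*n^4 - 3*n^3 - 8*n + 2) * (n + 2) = -3*n^5 - 9*n^4 - 6*n^3 - 8*n^2 - 14*n + 4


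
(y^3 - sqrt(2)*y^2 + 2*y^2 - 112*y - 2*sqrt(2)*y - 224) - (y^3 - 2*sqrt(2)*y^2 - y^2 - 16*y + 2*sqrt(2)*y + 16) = sqrt(2)*y^2 + 3*y^2 - 96*y - 4*sqrt(2)*y - 240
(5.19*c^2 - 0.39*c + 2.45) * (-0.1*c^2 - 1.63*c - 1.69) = -0.519*c^4 - 8.4207*c^3 - 8.3804*c^2 - 3.3344*c - 4.1405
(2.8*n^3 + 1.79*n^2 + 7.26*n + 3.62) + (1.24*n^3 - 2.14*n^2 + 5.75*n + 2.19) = 4.04*n^3 - 0.35*n^2 + 13.01*n + 5.81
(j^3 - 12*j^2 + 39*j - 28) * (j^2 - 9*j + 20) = j^5 - 21*j^4 + 167*j^3 - 619*j^2 + 1032*j - 560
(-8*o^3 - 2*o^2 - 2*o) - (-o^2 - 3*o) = -8*o^3 - o^2 + o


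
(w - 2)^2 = w^2 - 4*w + 4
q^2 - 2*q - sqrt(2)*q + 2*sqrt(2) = (q - 2)*(q - sqrt(2))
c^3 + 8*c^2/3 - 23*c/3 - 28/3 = (c - 7/3)*(c + 1)*(c + 4)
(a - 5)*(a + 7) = a^2 + 2*a - 35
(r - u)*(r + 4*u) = r^2 + 3*r*u - 4*u^2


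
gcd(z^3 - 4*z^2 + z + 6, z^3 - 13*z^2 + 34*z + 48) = z + 1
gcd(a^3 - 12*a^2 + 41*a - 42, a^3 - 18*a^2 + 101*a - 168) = a^2 - 10*a + 21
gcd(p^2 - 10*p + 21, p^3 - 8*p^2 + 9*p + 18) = p - 3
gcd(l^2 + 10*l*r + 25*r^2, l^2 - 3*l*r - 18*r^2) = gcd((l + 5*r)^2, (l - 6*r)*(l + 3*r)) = 1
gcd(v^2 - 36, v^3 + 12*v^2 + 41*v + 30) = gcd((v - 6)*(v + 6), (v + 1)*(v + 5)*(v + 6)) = v + 6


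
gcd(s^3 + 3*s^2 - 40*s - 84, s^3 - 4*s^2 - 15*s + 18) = s - 6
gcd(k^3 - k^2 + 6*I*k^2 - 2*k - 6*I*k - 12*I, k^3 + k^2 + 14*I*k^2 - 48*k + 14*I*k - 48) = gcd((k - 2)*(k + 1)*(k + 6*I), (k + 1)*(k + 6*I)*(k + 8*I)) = k^2 + k*(1 + 6*I) + 6*I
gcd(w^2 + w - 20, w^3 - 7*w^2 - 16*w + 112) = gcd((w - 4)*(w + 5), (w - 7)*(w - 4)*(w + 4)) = w - 4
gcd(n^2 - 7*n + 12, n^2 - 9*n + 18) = n - 3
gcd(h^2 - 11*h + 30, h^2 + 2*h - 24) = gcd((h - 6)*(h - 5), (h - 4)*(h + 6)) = 1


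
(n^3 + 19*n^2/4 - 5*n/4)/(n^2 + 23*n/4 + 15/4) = n*(4*n - 1)/(4*n + 3)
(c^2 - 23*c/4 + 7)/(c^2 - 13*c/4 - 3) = (4*c - 7)/(4*c + 3)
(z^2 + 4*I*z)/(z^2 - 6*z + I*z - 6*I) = z*(z + 4*I)/(z^2 + z*(-6 + I) - 6*I)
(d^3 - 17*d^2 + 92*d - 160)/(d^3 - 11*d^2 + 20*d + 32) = (d - 5)/(d + 1)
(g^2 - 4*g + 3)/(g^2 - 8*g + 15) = (g - 1)/(g - 5)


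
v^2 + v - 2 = (v - 1)*(v + 2)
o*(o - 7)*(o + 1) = o^3 - 6*o^2 - 7*o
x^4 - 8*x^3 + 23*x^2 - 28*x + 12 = (x - 3)*(x - 2)^2*(x - 1)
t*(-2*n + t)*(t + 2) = -2*n*t^2 - 4*n*t + t^3 + 2*t^2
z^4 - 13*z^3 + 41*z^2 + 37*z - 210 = (z - 7)*(z - 5)*(z - 3)*(z + 2)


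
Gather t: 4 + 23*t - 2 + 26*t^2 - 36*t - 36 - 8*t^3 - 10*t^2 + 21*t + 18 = -8*t^3 + 16*t^2 + 8*t - 16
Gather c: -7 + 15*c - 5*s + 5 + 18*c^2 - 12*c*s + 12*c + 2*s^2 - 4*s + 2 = 18*c^2 + c*(27 - 12*s) + 2*s^2 - 9*s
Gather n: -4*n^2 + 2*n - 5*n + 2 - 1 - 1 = -4*n^2 - 3*n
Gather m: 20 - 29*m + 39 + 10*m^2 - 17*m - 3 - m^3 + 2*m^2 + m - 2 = -m^3 + 12*m^2 - 45*m + 54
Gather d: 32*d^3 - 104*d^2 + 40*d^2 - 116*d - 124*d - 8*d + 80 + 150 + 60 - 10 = 32*d^3 - 64*d^2 - 248*d + 280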